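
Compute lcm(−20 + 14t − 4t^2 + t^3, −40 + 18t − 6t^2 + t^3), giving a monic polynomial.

Euclidean algorithm in ℚ[t]:
  t^3 − 4t^2 + 14t − 20 = (t^3 − 6t^2 + 18t − 40) + (2t^2 − 4t + 20)
  t^3 − 6t^2 + 18t − 40 = ((1/2)t − 2)(2t^2 − 4t + 20) + (0)
Last nonzero remainder: 2t^2 − 4t + 20. Dividing through by 2 gives the monic gcd t^2 − 2t + 10.
Then lcm(f, g) = f·g / gcd(f, g); expanding and making the result monic gives the answer.

80 − 76t + 30t^2 − 8t^3 + t^4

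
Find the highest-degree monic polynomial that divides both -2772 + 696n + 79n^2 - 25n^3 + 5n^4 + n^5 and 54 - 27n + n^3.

Repeated division with remainder:
  n^5 + 5n^4 - 25n^3 + 79n^2 + 696n - 2772 = (n^2 + 5n + 2)(n^3 - 27n + 54) + (160n^2 + 480n - 2880)
  n^3 - 27n + 54 = ((1/160)n - 3/160)(160n^2 + 480n - 2880) + (0)
Last nonzero remainder: 160n^2 + 480n - 2880. Dividing through by 160 gives the monic gcd n^2 + 3n - 18.

-18 + 3n + n^2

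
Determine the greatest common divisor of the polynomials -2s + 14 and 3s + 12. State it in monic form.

1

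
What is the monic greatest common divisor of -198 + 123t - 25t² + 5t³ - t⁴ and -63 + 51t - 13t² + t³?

9 - 6t + t²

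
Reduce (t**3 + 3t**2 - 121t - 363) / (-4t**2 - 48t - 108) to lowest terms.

(-t**2 + 121)/(4t + 36)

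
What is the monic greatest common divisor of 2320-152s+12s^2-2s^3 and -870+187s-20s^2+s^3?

-10+s

Repeated division with remainder:
  -2s^3+12s^2-152s+2320 = (-2)(s^3-20s^2+187s-870) + (-28s^2+222s+580)
  s^3-20s^2+187s-870 = (-(1/28)s+169/392)(-28s^2+222s+580) + ((21953/196)s-109765/98)
  -28s^2+222s+580 = (-(5488/21953)s-392/757)((21953/196)s-109765/98) + (0)
Last nonzero remainder: (21953/196)s-109765/98. Dividing through by 21953/196 gives the monic gcd s-10.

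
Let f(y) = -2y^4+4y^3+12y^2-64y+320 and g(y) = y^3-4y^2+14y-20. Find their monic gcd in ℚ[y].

y^2-2y+10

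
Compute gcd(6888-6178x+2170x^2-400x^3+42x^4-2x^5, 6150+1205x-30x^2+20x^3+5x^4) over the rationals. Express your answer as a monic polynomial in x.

Euclidean algorithm in ℚ[x]:
  -2x^5+42x^4-400x^3+2170x^2-6178x+6888 = (-(2/5)x+10)(5x^4+20x^3-30x^2+1205x+6150) + (-612x^3+2952x^2-15768x-54612)
  5x^4+20x^3-30x^2+1205x+6150 = (-(5/612)x-125/1734)(-612x^3+2952x^2-15768x-54612) + ((15600/289)x^2-(109200/289)x+639600/289)
  -612x^3+2952x^2-15768x-54612 = (-(14739/1300)x-32079/1300)((15600/289)x^2-(109200/289)x+639600/289) + (0)
Last nonzero remainder: (15600/289)x^2-(109200/289)x+639600/289. Dividing through by 15600/289 gives the monic gcd x^2-7x+41.

41-7x+x^2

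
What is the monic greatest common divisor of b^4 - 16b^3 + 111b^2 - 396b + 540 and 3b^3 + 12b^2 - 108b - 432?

b - 6

Euclidean algorithm in ℚ[b]:
  b^4 - 16b^3 + 111b^2 - 396b + 540 = ((1/3)b - 20/3)(3b^3 + 12b^2 - 108b - 432) + (227b^2 - 972b - 2340)
  3b^3 + 12b^2 - 108b - 432 = ((3/227)b + 5640/51529)(227b^2 - 972b - 2340) + ((1510488/51529)b - 9062928/51529)
  227b^2 - 972b - 2340 = ((11697083/1510488)b + 3349385/251748)((1510488/51529)b - 9062928/51529) + (0)
Last nonzero remainder: (1510488/51529)b - 9062928/51529. Dividing through by 1510488/51529 gives the monic gcd b - 6.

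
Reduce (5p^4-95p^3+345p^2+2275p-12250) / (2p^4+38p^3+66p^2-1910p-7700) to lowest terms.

(5p^2-85p+350)/(2p^2+42p+220)

Euclidean algorithm in ℚ[p]:
  5p^4-95p^3+345p^2+2275p-12250 = (5/2)(2p^4+38p^3+66p^2-1910p-7700) + (-190p^3+180p^2+7050p+7000)
  2p^4+38p^3+66p^2-1910p-7700 = (-(1/95)p-379/1805)(-190p^3+180p^2+7050p+7000) + ((64260/361)p^2-(128520/361)p-2249100/361)
  -190p^3+180p^2+7050p+7000 = (-(6859/6426)p-3610/3213)((64260/361)p^2-(128520/361)p-2249100/361) + (0)
Last nonzero remainder: (64260/361)p^2-(128520/361)p-2249100/361. Dividing through by 64260/361 gives the monic gcd p^2-2p-35.
Cancel p^2-2p-35 from numerator and denominator to get the reduced form.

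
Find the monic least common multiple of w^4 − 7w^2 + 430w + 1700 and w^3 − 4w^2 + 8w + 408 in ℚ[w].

Apply the Euclidean algorithm:
  w^4 − 7w^2 + 430w + 1700 = (w + 4)(w^3 − 4w^2 + 8w + 408) + (w^2 − 10w + 68)
  w^3 − 4w^2 + 8w + 408 = (w + 6)(w^2 − 10w + 68) + (0)
The last nonzero remainder w^2 − 10w + 68 is already monic.
Then lcm(f, g) = f·g / gcd(f, g); expanding and making the result monic gives the answer.

w^5 + 6w^4 − 7w^3 + 388w^2 + 4280w + 10200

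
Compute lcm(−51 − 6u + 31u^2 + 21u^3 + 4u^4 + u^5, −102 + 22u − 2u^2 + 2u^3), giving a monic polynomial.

By polynomial division,
  u^5 + 4u^4 + 21u^3 + 31u^2 − 6u − 51 = ((1/2)u^2 + (5/2)u + 15/2)(2u^3 − 2u^2 + 22u − 102) + (42u^2 + 84u + 714)
  2u^3 − 2u^2 + 22u − 102 = ((1/21)u − 1/7)(42u^2 + 84u + 714) + (0)
Last nonzero remainder: 42u^2 + 84u + 714. Dividing through by 42 gives the monic gcd u^2 + 2u + 17.
Then lcm(f, g) = f·g / gcd(f, g); expanding and making the result monic gives the answer.

153 − 33u − 99u^2 − 32u^3 + 9u^4 + u^5 + u^6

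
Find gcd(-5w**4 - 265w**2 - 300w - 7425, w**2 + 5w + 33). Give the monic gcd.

Euclidean algorithm in ℚ[w]:
  -5w**4 - 265w**2 - 300w - 7425 = (-5w**2 + 25w - 225)(w**2 + 5w + 33) + (0)
The last nonzero remainder w**2 + 5w + 33 is already monic.

w**2 + 5w + 33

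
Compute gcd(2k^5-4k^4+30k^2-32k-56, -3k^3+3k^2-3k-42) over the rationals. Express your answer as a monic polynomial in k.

Euclidean algorithm in ℚ[k]:
  2k^5-4k^4+30k^2-32k-56 = (-(2/3)k^2+(2/3)k+4/3)(-3k^3+3k^2-3k-42) + (0)
Last nonzero remainder: -3k^3+3k^2-3k-42. Dividing through by -3 gives the monic gcd k^3-k^2+k+14.

k^3-k^2+k+14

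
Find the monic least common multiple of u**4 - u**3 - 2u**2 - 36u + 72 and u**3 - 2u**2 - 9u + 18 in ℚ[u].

u**5 + 2u**4 - 5u**3 - 42u**2 - 36u + 216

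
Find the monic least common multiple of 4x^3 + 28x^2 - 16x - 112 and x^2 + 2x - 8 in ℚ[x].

x^4 + 11x^3 + 24x^2 - 44x - 112

Euclidean algorithm in ℚ[x]:
  4x^3 + 28x^2 - 16x - 112 = (4x + 20)(x^2 + 2x - 8) + (-24x + 48)
  x^2 + 2x - 8 = (-(1/24)x - 1/6)(-24x + 48) + (0)
Last nonzero remainder: -24x + 48. Dividing through by -24 gives the monic gcd x - 2.
Then lcm(f, g) = f·g / gcd(f, g); expanding and making the result monic gives the answer.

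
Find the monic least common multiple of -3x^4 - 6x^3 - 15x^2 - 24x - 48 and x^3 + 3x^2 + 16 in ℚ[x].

Euclidean algorithm in ℚ[x]:
  -3x^4 - 6x^3 - 15x^2 - 24x - 48 = (-3x + 3)(x^3 + 3x^2 + 16) + (-24x^2 + 24x - 96)
  x^3 + 3x^2 + 16 = (-(1/24)x - 1/6)(-24x^2 + 24x - 96) + (0)
Last nonzero remainder: -24x^2 + 24x - 96. Dividing through by -24 gives the monic gcd x^2 - x + 4.
Then lcm(f, g) = f·g / gcd(f, g); expanding and making the result monic gives the answer.

x^5 + 6x^4 + 13x^3 + 28x^2 + 48x + 64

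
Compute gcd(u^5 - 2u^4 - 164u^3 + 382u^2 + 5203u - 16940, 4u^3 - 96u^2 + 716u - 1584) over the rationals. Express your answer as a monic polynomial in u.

u^2 - 15u + 44

Apply the Euclidean algorithm:
  u^5 - 2u^4 - 164u^3 + 382u^2 + 5203u - 16940 = ((1/4)u^2 + (11/2)u + 185/4)(4u^3 - 96u^2 + 716u - 1584) + (1280u^2 - 19200u + 56320)
  4u^3 - 96u^2 + 716u - 1584 = ((1/320)u - 9/320)(1280u^2 - 19200u + 56320) + (0)
Last nonzero remainder: 1280u^2 - 19200u + 56320. Dividing through by 1280 gives the monic gcd u^2 - 15u + 44.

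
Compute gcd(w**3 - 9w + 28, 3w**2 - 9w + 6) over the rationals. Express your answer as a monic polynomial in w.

Repeated division with remainder:
  w**3 - 9w + 28 = ((1/3)w + 1)(3w**2 - 9w + 6) + (-2w + 22)
  3w**2 - 9w + 6 = (-(3/2)w - 12)(-2w + 22) + (270)
  -2w + 22 = (-(1/135)w + 11/135)(270) + (0)
The last nonzero remainder is the constant 270, so the polynomials are coprime and gcd = 1.

1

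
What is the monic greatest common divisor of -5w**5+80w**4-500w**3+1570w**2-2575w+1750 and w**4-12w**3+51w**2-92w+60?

Apply the Euclidean algorithm:
  -5w**5+80w**4-500w**3+1570w**2-2575w+1750 = (-5w+20)(w**4-12w**3+51w**2-92w+60) + (-5w**3+90w**2-435w+550)
  w**4-12w**3+51w**2-92w+60 = (-(1/5)w-6/5)(-5w**3+90w**2-435w+550) + (72w**2-504w+720)
  -5w**3+90w**2-435w+550 = (-(5/72)w+55/72)(72w**2-504w+720) + (0)
Last nonzero remainder: 72w**2-504w+720. Dividing through by 72 gives the monic gcd w**2-7w+10.

w**2-7w+10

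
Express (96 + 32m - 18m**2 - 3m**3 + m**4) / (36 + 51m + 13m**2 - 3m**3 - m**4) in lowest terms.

Euclidean algorithm in ℚ[m]:
  m**4 - 3m**3 - 18m**2 + 32m + 96 = (-1)(-m**4 - 3m**3 + 13m**2 + 51m + 36) + (-6m**3 - 5m**2 + 83m + 132)
  -m**4 - 3m**3 + 13m**2 + 51m + 36 = ((1/6)m + 13/36)(-6m**3 - 5m**2 + 83m + 132) + ((35/36)m**2 - (35/36)m - 35/3)
  -6m**3 - 5m**2 + 83m + 132 = (-(216/35)m - 396/35)((35/36)m**2 - (35/36)m - 35/3) + (0)
Last nonzero remainder: (35/36)m**2 - (35/36)m - 35/3. Dividing through by 35/36 gives the monic gcd m**2 - m - 12.
Cancel m**2 - m - 12 from numerator and denominator to get the reduced form.

(8 + 2m - m**2)/(3 + 4m + m**2)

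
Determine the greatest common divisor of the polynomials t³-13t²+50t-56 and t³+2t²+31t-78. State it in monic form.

t-2

Euclidean algorithm in ℚ[t]:
  t³-13t²+50t-56 = (t³+2t²+31t-78) + (-15t²+19t+22)
  t³+2t²+31t-78 = (-(1/15)t-49/225)(-15t²+19t+22) + ((8236/225)t-16472/225)
  -15t²+19t+22 = (-(3375/8236)t-2475/8236)((8236/225)t-16472/225) + (0)
Last nonzero remainder: (8236/225)t-16472/225. Dividing through by 8236/225 gives the monic gcd t-2.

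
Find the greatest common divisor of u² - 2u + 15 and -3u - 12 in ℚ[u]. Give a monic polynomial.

Repeated division with remainder:
  u² - 2u + 15 = (-(1/3)u + 2)(-3u - 12) + (39)
  -3u - 12 = (-(1/13)u - 4/13)(39) + (0)
The last nonzero remainder is the constant 39, so the polynomials are coprime and gcd = 1.

1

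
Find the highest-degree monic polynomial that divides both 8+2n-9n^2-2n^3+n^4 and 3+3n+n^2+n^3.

Repeated division with remainder:
  n^4-2n^3-9n^2+2n+8 = (n-3)(n^3+n^2+3n+3) + (-9n^2+8n+17)
  n^3+n^2+3n+3 = (-(1/9)n-17/81)(-9n^2+8n+17) + ((532/81)n+532/81)
  -9n^2+8n+17 = (-(729/532)n+1377/532)((532/81)n+532/81) + (0)
Last nonzero remainder: (532/81)n+532/81. Dividing through by 532/81 gives the monic gcd n+1.

1+n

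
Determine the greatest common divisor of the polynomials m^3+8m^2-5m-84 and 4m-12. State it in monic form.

m-3

By polynomial division,
  m^3+8m^2-5m-84 = ((1/4)m^2+(11/4)m+7)(4m-12) + (0)
Last nonzero remainder: 4m-12. Dividing through by 4 gives the monic gcd m-3.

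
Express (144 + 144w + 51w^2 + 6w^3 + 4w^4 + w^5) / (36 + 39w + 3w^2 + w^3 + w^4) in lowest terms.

Euclidean algorithm in ℚ[w]:
  w^5 + 4w^4 + 6w^3 + 51w^2 + 144w + 144 = (w + 3)(w^4 + w^3 + 3w^2 + 39w + 36) + (3w^2 − 9w + 36)
  w^4 + w^3 + 3w^2 + 39w + 36 = ((1/3)w^2 + (4/3)w + 1)(3w^2 − 9w + 36) + (0)
Last nonzero remainder: 3w^2 − 9w + 36. Dividing through by 3 gives the monic gcd w^2 − 3w + 12.
Cancel w^2 − 3w + 12 from numerator and denominator to get the reduced form.

(12 + 15w + 7w^2 + w^3)/(3 + 4w + w^2)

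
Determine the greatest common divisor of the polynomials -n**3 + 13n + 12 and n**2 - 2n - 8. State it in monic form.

n - 4

Apply the Euclidean algorithm:
  -n**3 + 13n + 12 = (-n - 2)(n**2 - 2n - 8) + (n - 4)
  n**2 - 2n - 8 = (n + 2)(n - 4) + (0)
The last nonzero remainder n - 4 is already monic.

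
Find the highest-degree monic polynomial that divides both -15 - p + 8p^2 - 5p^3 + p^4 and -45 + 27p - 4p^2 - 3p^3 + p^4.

-15 + 14p - 6p^2 + p^3

By polynomial division,
  p^4 - 5p^3 + 8p^2 - p - 15 = (p^4 - 3p^3 - 4p^2 + 27p - 45) + (-2p^3 + 12p^2 - 28p + 30)
  p^4 - 3p^3 - 4p^2 + 27p - 45 = (-(1/2)p - 3/2)(-2p^3 + 12p^2 - 28p + 30) + (0)
Last nonzero remainder: -2p^3 + 12p^2 - 28p + 30. Dividing through by -2 gives the monic gcd p^3 - 6p^2 + 14p - 15.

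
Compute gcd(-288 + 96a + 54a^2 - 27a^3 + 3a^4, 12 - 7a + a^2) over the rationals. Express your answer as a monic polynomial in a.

12 - 7a + a^2

Euclidean algorithm in ℚ[a]:
  3a^4 - 27a^3 + 54a^2 + 96a - 288 = (3a^2 - 6a - 24)(a^2 - 7a + 12) + (0)
The last nonzero remainder a^2 - 7a + 12 is already monic.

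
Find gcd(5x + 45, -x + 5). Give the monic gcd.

Apply the Euclidean algorithm:
  5x + 45 = (-5)(-x + 5) + (70)
  -x + 5 = (-(1/70)x + 1/14)(70) + (0)
The last nonzero remainder is the constant 70, so the polynomials are coprime and gcd = 1.

1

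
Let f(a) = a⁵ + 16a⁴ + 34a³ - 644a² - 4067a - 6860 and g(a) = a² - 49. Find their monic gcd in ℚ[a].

a² - 49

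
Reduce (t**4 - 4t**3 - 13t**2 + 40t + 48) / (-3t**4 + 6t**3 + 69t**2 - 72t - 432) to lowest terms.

(-t - 1)/(3t + 9)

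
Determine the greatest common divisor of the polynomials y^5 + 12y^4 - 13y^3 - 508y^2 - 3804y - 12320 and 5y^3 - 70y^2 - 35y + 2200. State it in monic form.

Apply the Euclidean algorithm:
  y^5 + 12y^4 - 13y^3 - 508y^2 - 3804y - 12320 = ((1/5)y^2 + (26/5)y + 358/5)(5y^3 - 70y^2 - 35y + 2200) + (4246y^2 - 12738y - 169840)
  5y^3 - 70y^2 - 35y + 2200 = ((5/4246)y - 5/386)(4246y^2 - 12738y - 169840) + (0)
Last nonzero remainder: 4246y^2 - 12738y - 169840. Dividing through by 4246 gives the monic gcd y^2 - 3y - 40.

y^2 - 3y - 40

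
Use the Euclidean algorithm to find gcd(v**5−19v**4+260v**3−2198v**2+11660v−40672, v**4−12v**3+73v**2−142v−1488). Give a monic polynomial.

v**3−15v**2+118v−496

By polynomial division,
  v**5−19v**4+260v**3−2198v**2+11660v−40672 = (v−7)(v**4−12v**3+73v**2−142v−1488) + (103v**3−1545v**2+12154v−51088)
  v**4−12v**3+73v**2−142v−1488 = ((1/103)v+3/103)(103v**3−1545v**2+12154v−51088) + (0)
Last nonzero remainder: 103v**3−1545v**2+12154v−51088. Dividing through by 103 gives the monic gcd v**3−15v**2+118v−496.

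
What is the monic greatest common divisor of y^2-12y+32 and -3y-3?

Apply the Euclidean algorithm:
  y^2-12y+32 = (-(1/3)y+13/3)(-3y-3) + (45)
  -3y-3 = (-(1/15)y-1/15)(45) + (0)
The last nonzero remainder is the constant 45, so the polynomials are coprime and gcd = 1.

1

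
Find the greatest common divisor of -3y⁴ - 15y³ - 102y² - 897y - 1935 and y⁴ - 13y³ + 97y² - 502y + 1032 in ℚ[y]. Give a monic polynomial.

Apply the Euclidean algorithm:
  -3y⁴ - 15y³ - 102y² - 897y - 1935 = (-3)(y⁴ - 13y³ + 97y² - 502y + 1032) + (-54y³ + 189y² - 2403y + 1161)
  y⁴ - 13y³ + 97y² - 502y + 1032 = (-(1/54)y + 19/108)(-54y³ + 189y² - 2403y + 1161) + ((77/4)y² - (231/4)y + 3311/4)
  -54y³ + 189y² - 2403y + 1161 = (-(216/77)y + 108/77)((77/4)y² - (231/4)y + 3311/4) + (0)
Last nonzero remainder: (77/4)y² - (231/4)y + 3311/4. Dividing through by 77/4 gives the monic gcd y² - 3y + 43.

y² - 3y + 43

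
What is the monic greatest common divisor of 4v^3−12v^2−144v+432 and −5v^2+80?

1

Euclidean algorithm in ℚ[v]:
  4v^3−12v^2−144v+432 = (−(4/5)v+12/5)(−5v^2+80) + (−80v+240)
  −5v^2+80 = ((1/16)v+3/16)(−80v+240) + (35)
  −80v+240 = (−(16/7)v+48/7)(35) + (0)
The last nonzero remainder is the constant 35, so the polynomials are coprime and gcd = 1.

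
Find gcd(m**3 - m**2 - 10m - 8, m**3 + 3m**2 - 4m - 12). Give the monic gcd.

m + 2

Apply the Euclidean algorithm:
  m**3 - m**2 - 10m - 8 = (m**3 + 3m**2 - 4m - 12) + (-4m**2 - 6m + 4)
  m**3 + 3m**2 - 4m - 12 = (-(1/4)m - 3/8)(-4m**2 - 6m + 4) + (-(21/4)m - 21/2)
  -4m**2 - 6m + 4 = ((16/21)m - 8/21)(-(21/4)m - 21/2) + (0)
Last nonzero remainder: -(21/4)m - 21/2. Dividing through by -21/4 gives the monic gcd m + 2.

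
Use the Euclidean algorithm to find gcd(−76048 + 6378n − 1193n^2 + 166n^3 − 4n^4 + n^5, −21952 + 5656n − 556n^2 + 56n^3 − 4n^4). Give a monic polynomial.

Repeated division with remainder:
  n^5 − 4n^4 + 166n^3 − 1193n^2 + 6378n − 76048 = (−(1/4)n − 5/2)(−4n^4 + 56n^3 − 556n^2 + 5656n − 21952) + (167n^3 − 1169n^2 + 15030n − 130928)
  −4n^4 + 56n^3 − 556n^2 + 5656n − 21952 = (−(4/167)n + 28/167)(167n^3 − 1169n^2 + 15030n − 130928) + (0)
Last nonzero remainder: 167n^3 − 1169n^2 + 15030n − 130928. Dividing through by 167 gives the monic gcd n^3 − 7n^2 + 90n − 784.

−784 + 90n − 7n^2 + n^3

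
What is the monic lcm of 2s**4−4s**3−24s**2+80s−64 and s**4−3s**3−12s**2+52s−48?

Repeated division with remainder:
  2s**4−4s**3−24s**2+80s−64 = (2)(s**4−3s**3−12s**2+52s−48) + (2s**3−24s+32)
  s**4−3s**3−12s**2+52s−48 = ((1/2)s−3/2)(2s**3−24s+32) + (0)
Last nonzero remainder: 2s**3−24s+32. Dividing through by 2 gives the monic gcd s**3−12s+16.
Then lcm(f, g) = f·g / gcd(f, g); expanding and making the result monic gives the answer.

s**5−5s**4−6s**3+76s**2−152s+96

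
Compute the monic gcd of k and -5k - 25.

1

Repeated division with remainder:
  k = (-1/5)(-5k - 25) + (-5)
  -5k - 25 = (k + 5)(-5) + (0)
The last nonzero remainder is the constant -5, so the polynomials are coprime and gcd = 1.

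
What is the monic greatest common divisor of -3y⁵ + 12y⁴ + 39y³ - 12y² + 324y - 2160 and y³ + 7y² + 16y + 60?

Euclidean algorithm in ℚ[y]:
  -3y⁵ + 12y⁴ + 39y³ - 12y² + 324y - 2160 = (-3y² + 33y - 144)(y³ + 7y² + 16y + 60) + (648y² + 648y + 6480)
  y³ + 7y² + 16y + 60 = ((1/648)y + 1/108)(648y² + 648y + 6480) + (0)
Last nonzero remainder: 648y² + 648y + 6480. Dividing through by 648 gives the monic gcd y² + y + 10.

y² + y + 10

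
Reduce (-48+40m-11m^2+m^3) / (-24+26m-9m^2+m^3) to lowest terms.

Euclidean algorithm in ℚ[m]:
  m^3-11m^2+40m-48 = (m^3-9m^2+26m-24) + (-2m^2+14m-24)
  m^3-9m^2+26m-24 = (-(1/2)m+1)(-2m^2+14m-24) + (0)
Last nonzero remainder: -2m^2+14m-24. Dividing through by -2 gives the monic gcd m^2-7m+12.
Cancel m^2-7m+12 from numerator and denominator to get the reduced form.

(-4+m)/(-2+m)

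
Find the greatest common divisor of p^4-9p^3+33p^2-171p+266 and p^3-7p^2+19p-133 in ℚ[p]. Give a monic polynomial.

p^3-7p^2+19p-133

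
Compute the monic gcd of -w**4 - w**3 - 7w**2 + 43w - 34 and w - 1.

Apply the Euclidean algorithm:
  -w**4 - w**3 - 7w**2 + 43w - 34 = (-w**3 - 2w**2 - 9w + 34)(w - 1) + (0)
The last nonzero remainder w - 1 is already monic.

w - 1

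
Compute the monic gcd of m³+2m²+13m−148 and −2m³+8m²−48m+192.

m−4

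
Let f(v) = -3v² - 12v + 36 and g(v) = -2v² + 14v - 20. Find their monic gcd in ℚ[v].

By polynomial division,
  -3v² - 12v + 36 = (3/2)(-2v² + 14v - 20) + (-33v + 66)
  -2v² + 14v - 20 = ((2/33)v - 10/33)(-33v + 66) + (0)
Last nonzero remainder: -33v + 66. Dividing through by -33 gives the monic gcd v - 2.

v - 2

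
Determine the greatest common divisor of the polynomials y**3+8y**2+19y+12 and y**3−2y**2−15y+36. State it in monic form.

y+4

By polynomial division,
  y**3+8y**2+19y+12 = (y**3−2y**2−15y+36) + (10y**2+34y−24)
  y**3−2y**2−15y+36 = ((1/10)y−27/50)(10y**2+34y−24) + ((144/25)y+576/25)
  10y**2+34y−24 = ((125/72)y−25/24)((144/25)y+576/25) + (0)
Last nonzero remainder: (144/25)y+576/25. Dividing through by 144/25 gives the monic gcd y+4.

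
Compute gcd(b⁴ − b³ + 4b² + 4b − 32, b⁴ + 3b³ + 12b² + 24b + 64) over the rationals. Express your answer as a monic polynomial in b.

Euclidean algorithm in ℚ[b]:
  b⁴ − b³ + 4b² + 4b − 32 = (b⁴ + 3b³ + 12b² + 24b + 64) + (−4b³ − 8b² − 20b − 96)
  b⁴ + 3b³ + 12b² + 24b + 64 = (−(1/4)b − 1/4)(−4b³ − 8b² − 20b − 96) + (5b² − 5b + 40)
  −4b³ − 8b² − 20b − 96 = (−(4/5)b − 12/5)(5b² − 5b + 40) + (0)
Last nonzero remainder: 5b² − 5b + 40. Dividing through by 5 gives the monic gcd b² − b + 8.

b² − b + 8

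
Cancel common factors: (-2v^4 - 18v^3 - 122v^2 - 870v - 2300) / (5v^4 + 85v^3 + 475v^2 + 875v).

(-2v^2 + 2v - 92)/(5v^2 + 35v)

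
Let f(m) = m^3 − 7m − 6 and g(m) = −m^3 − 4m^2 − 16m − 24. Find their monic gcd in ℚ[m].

Repeated division with remainder:
  m^3 − 7m − 6 = (−1)(−m^3 − 4m^2 − 16m − 24) + (−4m^2 − 23m − 30)
  −m^3 − 4m^2 − 16m − 24 = ((1/4)m − 7/16)(−4m^2 − 23m − 30) + (−(297/16)m − 297/8)
  −4m^2 − 23m − 30 = ((64/297)m + 80/99)(−(297/16)m − 297/8) + (0)
Last nonzero remainder: −(297/16)m − 297/8. Dividing through by −297/16 gives the monic gcd m + 2.

m + 2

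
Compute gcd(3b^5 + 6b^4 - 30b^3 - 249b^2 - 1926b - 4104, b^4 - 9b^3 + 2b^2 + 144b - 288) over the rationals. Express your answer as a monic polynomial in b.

b^2 - 2b - 24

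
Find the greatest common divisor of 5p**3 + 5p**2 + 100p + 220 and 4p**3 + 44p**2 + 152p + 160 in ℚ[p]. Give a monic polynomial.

Apply the Euclidean algorithm:
  5p**3 + 5p**2 + 100p + 220 = (5/4)(4p**3 + 44p**2 + 152p + 160) + (-50p**2 - 90p + 20)
  4p**3 + 44p**2 + 152p + 160 = (-(2/25)p - 92/125)(-50p**2 - 90p + 20) + ((2184/25)p + 4368/25)
  -50p**2 - 90p + 20 = (-(625/1092)p + 125/1092)((2184/25)p + 4368/25) + (0)
Last nonzero remainder: (2184/25)p + 4368/25. Dividing through by 2184/25 gives the monic gcd p + 2.

p + 2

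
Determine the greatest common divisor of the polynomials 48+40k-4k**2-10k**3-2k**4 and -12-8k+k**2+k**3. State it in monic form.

Repeated division with remainder:
  -2k**4-10k**3-4k**2+40k+48 = (-2k-8)(k**3+k**2-8k-12) + (-12k**2-48k-48)
  k**3+k**2-8k-12 = (-(1/12)k+1/4)(-12k**2-48k-48) + (0)
Last nonzero remainder: -12k**2-48k-48. Dividing through by -12 gives the monic gcd k**2+4k+4.

4+4k+k**2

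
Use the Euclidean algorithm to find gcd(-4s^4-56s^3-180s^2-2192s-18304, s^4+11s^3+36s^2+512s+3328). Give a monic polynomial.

s^3+3s^2+12s+416

By polynomial division,
  -4s^4-56s^3-180s^2-2192s-18304 = (-4)(s^4+11s^3+36s^2+512s+3328) + (-12s^3-36s^2-144s-4992)
  s^4+11s^3+36s^2+512s+3328 = (-(1/12)s-2/3)(-12s^3-36s^2-144s-4992) + (0)
Last nonzero remainder: -12s^3-36s^2-144s-4992. Dividing through by -12 gives the monic gcd s^3+3s^2+12s+416.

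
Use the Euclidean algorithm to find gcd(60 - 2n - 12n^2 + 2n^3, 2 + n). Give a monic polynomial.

2 + n

Apply the Euclidean algorithm:
  2n^3 - 12n^2 - 2n + 60 = (2n^2 - 16n + 30)(n + 2) + (0)
The last nonzero remainder n + 2 is already monic.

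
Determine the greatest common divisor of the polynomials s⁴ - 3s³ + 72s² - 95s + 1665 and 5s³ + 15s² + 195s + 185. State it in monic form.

Euclidean algorithm in ℚ[s]:
  s⁴ - 3s³ + 72s² - 95s + 1665 = ((1/5)s - 6/5)(5s³ + 15s² + 195s + 185) + (51s² + 102s + 1887)
  5s³ + 15s² + 195s + 185 = ((5/51)s + 5/51)(51s² + 102s + 1887) + (0)
Last nonzero remainder: 51s² + 102s + 1887. Dividing through by 51 gives the monic gcd s² + 2s + 37.

s² + 2s + 37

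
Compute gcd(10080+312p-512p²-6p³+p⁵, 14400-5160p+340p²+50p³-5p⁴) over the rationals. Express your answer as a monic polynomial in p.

36-12p+p²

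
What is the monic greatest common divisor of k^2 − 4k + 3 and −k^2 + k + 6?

k − 3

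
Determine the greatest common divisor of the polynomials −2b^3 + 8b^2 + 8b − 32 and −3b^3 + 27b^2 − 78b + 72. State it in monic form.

By polynomial division,
  −2b^3 + 8b^2 + 8b − 32 = (2/3)(−3b^3 + 27b^2 − 78b + 72) + (−10b^2 + 60b − 80)
  −3b^3 + 27b^2 − 78b + 72 = ((3/10)b − 9/10)(−10b^2 + 60b − 80) + (0)
Last nonzero remainder: −10b^2 + 60b − 80. Dividing through by −10 gives the monic gcd b^2 − 6b + 8.

b^2 − 6b + 8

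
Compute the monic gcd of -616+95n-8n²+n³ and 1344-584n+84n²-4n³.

-7+n

Repeated division with remainder:
  n³-8n²+95n-616 = (-1/4)(-4n³+84n²-584n+1344) + (13n²-51n-280)
  -4n³+84n²-584n+1344 = (-(4/13)n+888/169)(13n²-51n-280) + (-(67968/169)n+475776/169)
  13n²-51n-280 = (-(2197/67968)n-845/8496)(-(67968/169)n+475776/169) + (0)
Last nonzero remainder: -(67968/169)n+475776/169. Dividing through by -67968/169 gives the monic gcd n-7.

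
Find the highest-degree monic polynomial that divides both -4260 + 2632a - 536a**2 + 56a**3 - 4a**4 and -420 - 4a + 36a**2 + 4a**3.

-3 + a

Repeated division with remainder:
  -4a**4 + 56a**3 - 536a**2 + 2632a - 4260 = (-a + 23)(4a**3 + 36a**2 - 4a - 420) + (-1368a**2 + 2304a + 5400)
  4a**3 + 36a**2 - 4a - 420 = (-(1/342)a - 203/6498)(-1368a**2 + 2304a + 5400) + ((30240/361)a - 90720/361)
  -1368a**2 + 2304a + 5400 = (-(6859/420)a - 1805/84)((30240/361)a - 90720/361) + (0)
Last nonzero remainder: (30240/361)a - 90720/361. Dividing through by 30240/361 gives the monic gcd a - 3.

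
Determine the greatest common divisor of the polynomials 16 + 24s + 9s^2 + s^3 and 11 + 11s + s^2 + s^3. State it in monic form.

Apply the Euclidean algorithm:
  s^3 + 9s^2 + 24s + 16 = (s^3 + s^2 + 11s + 11) + (8s^2 + 13s + 5)
  s^3 + s^2 + 11s + 11 = ((1/8)s - 5/64)(8s^2 + 13s + 5) + ((729/64)s + 729/64)
  8s^2 + 13s + 5 = ((512/729)s + 320/729)((729/64)s + 729/64) + (0)
Last nonzero remainder: (729/64)s + 729/64. Dividing through by 729/64 gives the monic gcd s + 1.

1 + s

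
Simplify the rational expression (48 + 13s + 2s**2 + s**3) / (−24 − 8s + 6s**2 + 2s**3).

(16 − s + s**2)/(−8 + 2s**2)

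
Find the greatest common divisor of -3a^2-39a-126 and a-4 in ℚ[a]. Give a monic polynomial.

1

Euclidean algorithm in ℚ[a]:
  -3a^2-39a-126 = (-3a-51)(a-4) + (-330)
  a-4 = (-(1/330)a+2/165)(-330) + (0)
The last nonzero remainder is the constant -330, so the polynomials are coprime and gcd = 1.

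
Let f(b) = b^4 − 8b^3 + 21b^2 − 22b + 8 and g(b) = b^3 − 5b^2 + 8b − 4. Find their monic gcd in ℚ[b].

b^2 − 3b + 2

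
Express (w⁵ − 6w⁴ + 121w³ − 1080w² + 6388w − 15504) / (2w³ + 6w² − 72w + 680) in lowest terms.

(w³ + w² + 94w − 456)/(2w + 20)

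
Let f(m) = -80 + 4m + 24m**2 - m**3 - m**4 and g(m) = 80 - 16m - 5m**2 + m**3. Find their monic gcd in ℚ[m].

Euclidean algorithm in ℚ[m]:
  -m**4 - m**3 + 24m**2 + 4m - 80 = (-m - 6)(m**3 - 5m**2 - 16m + 80) + (-22m**2 - 12m + 400)
  m**3 - 5m**2 - 16m + 80 = (-(1/22)m + 61/242)(-22m**2 - 12m + 400) + ((630/121)m - 2520/121)
  -22m**2 - 12m + 400 = (-(1331/315)m - 1210/63)((630/121)m - 2520/121) + (0)
Last nonzero remainder: (630/121)m - 2520/121. Dividing through by 630/121 gives the monic gcd m - 4.

-4 + m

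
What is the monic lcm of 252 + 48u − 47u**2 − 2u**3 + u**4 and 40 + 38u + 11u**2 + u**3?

5040 + 3228u − 256u**2 − 415u**3 − 45u**4 + 7u**5 + u**6

Euclidean algorithm in ℚ[u]:
  u**4 − 2u**3 − 47u**2 + 48u + 252 = (u − 13)(u**3 + 11u**2 + 38u + 40) + (58u**2 + 502u + 772)
  u**3 + 11u**2 + 38u + 40 = ((1/58)u + 34/841)(58u**2 + 502u + 772) + ((3696/841)u + 7392/841)
  58u**2 + 502u + 772 = ((24389/1848)u + 162313/1848)((3696/841)u + 7392/841) + (0)
Last nonzero remainder: (3696/841)u + 7392/841. Dividing through by 3696/841 gives the monic gcd u + 2.
Then lcm(f, g) = f·g / gcd(f, g); expanding and making the result monic gives the answer.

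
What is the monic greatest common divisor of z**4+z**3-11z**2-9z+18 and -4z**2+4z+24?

z**2-z-6

Apply the Euclidean algorithm:
  z**4+z**3-11z**2-9z+18 = (-(1/4)z**2-(1/2)z+3/4)(-4z**2+4z+24) + (0)
Last nonzero remainder: -4z**2+4z+24. Dividing through by -4 gives the monic gcd z**2-z-6.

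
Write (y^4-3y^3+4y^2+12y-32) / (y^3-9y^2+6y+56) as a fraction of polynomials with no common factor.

(y^3-5y^2+14y-16)/(y^2-11y+28)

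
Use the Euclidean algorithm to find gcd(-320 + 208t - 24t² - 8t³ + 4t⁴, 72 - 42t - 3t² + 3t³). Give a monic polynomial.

Repeated division with remainder:
  4t⁴ - 8t³ - 24t² + 208t - 320 = ((4/3)t - 4/3)(3t³ - 3t² - 42t + 72) + (28t² + 56t - 224)
  3t³ - 3t² - 42t + 72 = ((3/28)t - 9/28)(28t² + 56t - 224) + (0)
Last nonzero remainder: 28t² + 56t - 224. Dividing through by 28 gives the monic gcd t² + 2t - 8.

-8 + 2t + t²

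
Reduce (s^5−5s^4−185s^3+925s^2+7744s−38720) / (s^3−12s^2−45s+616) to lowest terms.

Repeated division with remainder:
  s^5−5s^4−185s^3+925s^2+7744s−38720 = (s^2+7s−56)(s^3−12s^2−45s+616) + (−48s^2+912s−4224)
  s^3−12s^2−45s+616 = (−(1/48)s−7/48)(−48s^2+912s−4224) + (0)
Last nonzero remainder: −48s^2+912s−4224. Dividing through by −48 gives the monic gcd s^2−19s+88.
Cancel s^2−19s+88 from numerator and denominator to get the reduced form.

(s^3+14s^2−7s−440)/(s+7)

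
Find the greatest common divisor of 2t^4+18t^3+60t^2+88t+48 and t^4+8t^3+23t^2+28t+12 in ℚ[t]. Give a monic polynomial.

Repeated division with remainder:
  2t^4+18t^3+60t^2+88t+48 = (2)(t^4+8t^3+23t^2+28t+12) + (2t^3+14t^2+32t+24)
  t^4+8t^3+23t^2+28t+12 = ((1/2)t+1/2)(2t^3+14t^2+32t+24) + (0)
Last nonzero remainder: 2t^3+14t^2+32t+24. Dividing through by 2 gives the monic gcd t^3+7t^2+16t+12.

t^3+7t^2+16t+12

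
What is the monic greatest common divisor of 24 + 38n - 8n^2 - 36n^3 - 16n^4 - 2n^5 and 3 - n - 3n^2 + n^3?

-1 + n^2

Euclidean algorithm in ℚ[n]:
  -2n^5 - 16n^4 - 36n^3 - 8n^2 + 38n + 24 = (-2n^2 - 22n - 104)(n^3 - 3n^2 - n + 3) + (-336n^2 + 336)
  n^3 - 3n^2 - n + 3 = (-(1/336)n + 1/112)(-336n^2 + 336) + (0)
Last nonzero remainder: -336n^2 + 336. Dividing through by -336 gives the monic gcd n^2 - 1.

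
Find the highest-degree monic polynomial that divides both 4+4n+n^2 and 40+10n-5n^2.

2+n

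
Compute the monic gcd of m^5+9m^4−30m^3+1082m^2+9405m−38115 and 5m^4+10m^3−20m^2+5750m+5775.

m^3+m^2−5m+1155

Apply the Euclidean algorithm:
  m^5+9m^4−30m^3+1082m^2+9405m−38115 = ((1/5)m+7/5)(5m^4+10m^3−20m^2+5750m+5775) + (−40m^3−40m^2+200m−46200)
  5m^4+10m^3−20m^2+5750m+5775 = (−(1/8)m−1/8)(−40m^3−40m^2+200m−46200) + (0)
Last nonzero remainder: −40m^3−40m^2+200m−46200. Dividing through by −40 gives the monic gcd m^3+m^2−5m+1155.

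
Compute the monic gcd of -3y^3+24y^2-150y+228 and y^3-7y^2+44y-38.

Apply the Euclidean algorithm:
  -3y^3+24y^2-150y+228 = (-3)(y^3-7y^2+44y-38) + (3y^2-18y+114)
  y^3-7y^2+44y-38 = ((1/3)y-1/3)(3y^2-18y+114) + (0)
Last nonzero remainder: 3y^2-18y+114. Dividing through by 3 gives the monic gcd y^2-6y+38.

y^2-6y+38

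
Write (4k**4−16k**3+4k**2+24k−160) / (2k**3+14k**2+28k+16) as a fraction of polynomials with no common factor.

(2k**3−12k**2+26k−40)/(k**2+5k+4)

By polynomial division,
  4k**4−16k**3+4k**2+24k−160 = (2k−22)(2k**3+14k**2+28k+16) + (256k**2+608k+192)
  2k**3+14k**2+28k+16 = ((1/128)k+37/1024)(256k**2+608k+192) + ((145/32)k+145/16)
  256k**2+608k+192 = ((8192/145)k+3072/145)((145/32)k+145/16) + (0)
Last nonzero remainder: (145/32)k+145/16. Dividing through by 145/32 gives the monic gcd k+2.
Cancel k+2 from numerator and denominator to get the reduced form.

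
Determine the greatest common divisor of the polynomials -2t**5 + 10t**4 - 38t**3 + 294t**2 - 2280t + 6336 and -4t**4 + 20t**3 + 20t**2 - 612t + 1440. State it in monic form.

t**2 - 7t + 24

Apply the Euclidean algorithm:
  -2t**5 + 10t**4 - 38t**3 + 294t**2 - 2280t + 6336 = ((1/2)t)(-4t**4 + 20t**3 + 20t**2 - 612t + 1440) + (-48t**3 + 600t**2 - 3000t + 6336)
  -4t**4 + 20t**3 + 20t**2 - 612t + 1440 = ((1/12)t + 5/8)(-48t**3 + 600t**2 - 3000t + 6336) + (-105t**2 + 735t - 2520)
  -48t**3 + 600t**2 - 3000t + 6336 = ((16/35)t - 88/35)(-105t**2 + 735t - 2520) + (0)
Last nonzero remainder: -105t**2 + 735t - 2520. Dividing through by -105 gives the monic gcd t**2 - 7t + 24.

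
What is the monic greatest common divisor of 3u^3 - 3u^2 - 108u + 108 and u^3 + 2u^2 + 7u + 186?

Euclidean algorithm in ℚ[u]:
  3u^3 - 3u^2 - 108u + 108 = (3)(u^3 + 2u^2 + 7u + 186) + (-9u^2 - 129u - 450)
  u^3 + 2u^2 + 7u + 186 = (-(1/9)u + 37/27)(-9u^2 - 129u - 450) + ((1204/9)u + 2408/3)
  -9u^2 - 129u - 450 = (-(81/1204)u - 675/1204)((1204/9)u + 2408/3) + (0)
Last nonzero remainder: (1204/9)u + 2408/3. Dividing through by 1204/9 gives the monic gcd u + 6.

u + 6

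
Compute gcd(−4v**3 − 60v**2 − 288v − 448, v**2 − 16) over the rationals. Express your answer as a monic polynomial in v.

v + 4

Repeated division with remainder:
  −4v**3 − 60v**2 − 288v − 448 = (−4v − 60)(v**2 − 16) + (−352v − 1408)
  v**2 − 16 = (−(1/352)v + 1/88)(−352v − 1408) + (0)
Last nonzero remainder: −352v − 1408. Dividing through by −352 gives the monic gcd v + 4.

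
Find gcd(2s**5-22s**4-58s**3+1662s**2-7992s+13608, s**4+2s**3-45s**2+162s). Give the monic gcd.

s**3+2s**2-45s+162

Euclidean algorithm in ℚ[s]:
  2s**5-22s**4-58s**3+1662s**2-7992s+13608 = (2s-26)(s**4+2s**3-45s**2+162s) + (84s**3+168s**2-3780s+13608)
  s**4+2s**3-45s**2+162s = ((1/84)s)(84s**3+168s**2-3780s+13608) + (0)
Last nonzero remainder: 84s**3+168s**2-3780s+13608. Dividing through by 84 gives the monic gcd s**3+2s**2-45s+162.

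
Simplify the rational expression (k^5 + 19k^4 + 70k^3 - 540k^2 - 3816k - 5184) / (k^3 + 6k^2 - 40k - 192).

(k^3 + 17k^2 + 84k + 108)/(k + 4)

By polynomial division,
  k^5 + 19k^4 + 70k^3 - 540k^2 - 3816k - 5184 = (k^2 + 13k + 32)(k^3 + 6k^2 - 40k - 192) + (-20k^2 - 40k + 960)
  k^3 + 6k^2 - 40k - 192 = (-(1/20)k - 1/5)(-20k^2 - 40k + 960) + (0)
Last nonzero remainder: -20k^2 - 40k + 960. Dividing through by -20 gives the monic gcd k^2 + 2k - 48.
Cancel k^2 + 2k - 48 from numerator and denominator to get the reduced form.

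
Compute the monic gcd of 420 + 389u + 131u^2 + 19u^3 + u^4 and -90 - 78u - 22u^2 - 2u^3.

15 + 8u + u^2

Repeated division with remainder:
  u^4 + 19u^3 + 131u^2 + 389u + 420 = (-(1/2)u - 4)(-2u^3 - 22u^2 - 78u - 90) + (4u^2 + 32u + 60)
  -2u^3 - 22u^2 - 78u - 90 = (-(1/2)u - 3/2)(4u^2 + 32u + 60) + (0)
Last nonzero remainder: 4u^2 + 32u + 60. Dividing through by 4 gives the monic gcd u^2 + 8u + 15.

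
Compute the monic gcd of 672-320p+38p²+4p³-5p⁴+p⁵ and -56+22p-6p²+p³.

By polynomial division,
  p⁵-5p⁴+4p³+38p²-320p+672 = (p²+p-12)(p³-6p²+22p-56) + (0)
The last nonzero remainder p³-6p²+22p-56 is already monic.

-56+22p-6p²+p³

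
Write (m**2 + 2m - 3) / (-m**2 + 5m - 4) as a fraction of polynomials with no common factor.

Euclidean algorithm in ℚ[m]:
  m**2 + 2m - 3 = (-1)(-m**2 + 5m - 4) + (7m - 7)
  -m**2 + 5m - 4 = (-(1/7)m + 4/7)(7m - 7) + (0)
Last nonzero remainder: 7m - 7. Dividing through by 7 gives the monic gcd m - 1.
Cancel m - 1 from numerator and denominator to get the reduced form.

(-m - 3)/(m - 4)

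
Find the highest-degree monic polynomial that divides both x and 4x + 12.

By polynomial division,
  x = (1/4)(4x + 12) + (-3)
  4x + 12 = (-(4/3)x - 4)(-3) + (0)
The last nonzero remainder is the constant -3, so the polynomials are coprime and gcd = 1.

1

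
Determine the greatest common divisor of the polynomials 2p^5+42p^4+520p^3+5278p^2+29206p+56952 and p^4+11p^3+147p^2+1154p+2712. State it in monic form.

p^3+5p^2+117p+452

Euclidean algorithm in ℚ[p]:
  2p^5+42p^4+520p^3+5278p^2+29206p+56952 = (2p+20)(p^4+11p^3+147p^2+1154p+2712) + (6p^3+30p^2+702p+2712)
  p^4+11p^3+147p^2+1154p+2712 = ((1/6)p+1)(6p^3+30p^2+702p+2712) + (0)
Last nonzero remainder: 6p^3+30p^2+702p+2712. Dividing through by 6 gives the monic gcd p^3+5p^2+117p+452.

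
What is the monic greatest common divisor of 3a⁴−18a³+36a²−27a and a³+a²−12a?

a²−3a

Repeated division with remainder:
  3a⁴−18a³+36a²−27a = (3a−21)(a³+a²−12a) + (93a²−279a)
  a³+a²−12a = ((1/93)a+4/93)(93a²−279a) + (0)
Last nonzero remainder: 93a²−279a. Dividing through by 93 gives the monic gcd a²−3a.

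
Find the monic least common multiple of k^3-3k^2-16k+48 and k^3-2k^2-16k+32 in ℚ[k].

Euclidean algorithm in ℚ[k]:
  k^3-3k^2-16k+48 = (k^3-2k^2-16k+32) + (-k^2+16)
  k^3-2k^2-16k+32 = (-k+2)(-k^2+16) + (0)
Last nonzero remainder: -k^2+16. Dividing through by -1 gives the monic gcd k^2-16.
Then lcm(f, g) = f·g / gcd(f, g); expanding and making the result monic gives the answer.

k^4-5k^3-10k^2+80k-96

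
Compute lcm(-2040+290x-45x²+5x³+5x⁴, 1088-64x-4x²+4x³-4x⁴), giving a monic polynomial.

-1632-176x+22x²-5x³+5x⁴+x⁵

Apply the Euclidean algorithm:
  5x⁴+5x³-45x²+290x-2040 = (-5/4)(-4x⁴+4x³-4x²-64x+1088) + (10x³-50x²+210x-680)
  -4x⁴+4x³-4x²-64x+1088 = (-(2/5)x-8/5)(10x³-50x²+210x-680) + (0)
Last nonzero remainder: 10x³-50x²+210x-680. Dividing through by 10 gives the monic gcd x³-5x²+21x-68.
Then lcm(f, g) = f·g / gcd(f, g); expanding and making the result monic gives the answer.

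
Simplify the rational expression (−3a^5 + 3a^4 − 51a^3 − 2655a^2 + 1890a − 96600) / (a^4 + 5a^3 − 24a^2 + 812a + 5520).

(−3a^2 − 105)/(a + 6)

Euclidean algorithm in ℚ[a]:
  −3a^5 + 3a^4 − 51a^3 − 2655a^2 + 1890a − 96600 = (−3a + 18)(a^4 + 5a^3 − 24a^2 + 812a + 5520) + (−213a^3 + 213a^2 + 3834a − 195960)
  a^4 + 5a^3 − 24a^2 + 812a + 5520 = (−(1/213)a − 2/71)(−213a^3 + 213a^2 + 3834a − 195960) + (0)
Last nonzero remainder: −213a^3 + 213a^2 + 3834a − 195960. Dividing through by −213 gives the monic gcd a^3 − a^2 − 18a + 920.
Cancel a^3 − a^2 − 18a + 920 from numerator and denominator to get the reduced form.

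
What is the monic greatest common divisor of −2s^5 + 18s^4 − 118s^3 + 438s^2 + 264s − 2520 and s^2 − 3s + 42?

Euclidean algorithm in ℚ[s]:
  −2s^5 + 18s^4 − 118s^3 + 438s^2 + 264s − 2520 = (−2s^3 + 12s^2 + 2s − 60)(s^2 − 3s + 42) + (0)
The last nonzero remainder s^2 − 3s + 42 is already monic.

s^2 − 3s + 42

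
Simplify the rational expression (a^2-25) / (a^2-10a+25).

(a+5)/(a-5)

Apply the Euclidean algorithm:
  a^2-25 = (a^2-10a+25) + (10a-50)
  a^2-10a+25 = ((1/10)a-1/2)(10a-50) + (0)
Last nonzero remainder: 10a-50. Dividing through by 10 gives the monic gcd a-5.
Cancel a-5 from numerator and denominator to get the reduced form.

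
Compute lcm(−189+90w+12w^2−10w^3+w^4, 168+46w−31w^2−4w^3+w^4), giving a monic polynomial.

Repeated division with remainder:
  w^4−10w^3+12w^2+90w−189 = (w^4−4w^3−31w^2+46w+168) + (−6w^3+43w^2+44w−357)
  w^4−4w^3−31w^2+46w+168 = (−(1/6)w−19/36)(−6w^3+43w^2+44w−357) + (−(35/36)w^2+(175/18)w−245/12)
  −6w^3+43w^2+44w−357 = ((216/35)w+612/35)(−(35/36)w^2+(175/18)w−245/12) + (0)
Last nonzero remainder: −(35/36)w^2+(175/18)w−245/12. Dividing through by −35/36 gives the monic gcd w^2−10w+21.
Then lcm(f, g) = f·g / gcd(f, g); expanding and making the result monic gives the answer.

−1512−414w+447w^2+82w^3−40w^4−4w^5+w^6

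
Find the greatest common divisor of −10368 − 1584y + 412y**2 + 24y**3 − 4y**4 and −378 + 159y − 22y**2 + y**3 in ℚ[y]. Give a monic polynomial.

−9 + y

By polynomial division,
  −4y**4 + 24y**3 + 412y**2 − 1584y − 10368 = (−4y − 64)(y**3 − 22y**2 + 159y − 378) + (−360y**2 + 7080y − 34560)
  y**3 − 22y**2 + 159y − 378 = (−(1/360)y + 7/1080)(−360y**2 + 7080y − 34560) + ((154/9)y − 154)
  −360y**2 + 7080y − 34560 = (−(1620/77)y + 17280/77)((154/9)y − 154) + (0)
Last nonzero remainder: (154/9)y − 154. Dividing through by 154/9 gives the monic gcd y − 9.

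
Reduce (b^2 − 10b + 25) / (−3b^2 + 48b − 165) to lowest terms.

(−b + 5)/(3b − 33)

Apply the Euclidean algorithm:
  b^2 − 10b + 25 = (−1/3)(−3b^2 + 48b − 165) + (6b − 30)
  −3b^2 + 48b − 165 = (−(1/2)b + 11/2)(6b − 30) + (0)
Last nonzero remainder: 6b − 30. Dividing through by 6 gives the monic gcd b − 5.
Cancel b − 5 from numerator and denominator to get the reduced form.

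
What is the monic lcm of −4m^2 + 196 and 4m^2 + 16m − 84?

m^3 − 3m^2 − 49m + 147

By polynomial division,
  −4m^2 + 196 = (−1)(4m^2 + 16m − 84) + (16m + 112)
  4m^2 + 16m − 84 = ((1/4)m − 3/4)(16m + 112) + (0)
Last nonzero remainder: 16m + 112. Dividing through by 16 gives the monic gcd m + 7.
Then lcm(f, g) = f·g / gcd(f, g); expanding and making the result monic gives the answer.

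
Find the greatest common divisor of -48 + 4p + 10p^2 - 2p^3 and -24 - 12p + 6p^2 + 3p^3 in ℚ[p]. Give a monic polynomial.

Euclidean algorithm in ℚ[p]:
  -2p^3 + 10p^2 + 4p - 48 = (-2/3)(3p^3 + 6p^2 - 12p - 24) + (14p^2 - 4p - 64)
  3p^3 + 6p^2 - 12p - 24 = ((3/14)p + 24/49)(14p^2 - 4p - 64) + ((180/49)p + 360/49)
  14p^2 - 4p - 64 = ((343/90)p - 392/45)((180/49)p + 360/49) + (0)
Last nonzero remainder: (180/49)p + 360/49. Dividing through by 180/49 gives the monic gcd p + 2.

2 + p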